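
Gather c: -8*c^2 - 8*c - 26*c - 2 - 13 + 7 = -8*c^2 - 34*c - 8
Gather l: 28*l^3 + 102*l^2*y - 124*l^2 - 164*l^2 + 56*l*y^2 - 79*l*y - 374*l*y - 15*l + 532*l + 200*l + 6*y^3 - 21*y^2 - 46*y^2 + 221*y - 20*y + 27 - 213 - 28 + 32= 28*l^3 + l^2*(102*y - 288) + l*(56*y^2 - 453*y + 717) + 6*y^3 - 67*y^2 + 201*y - 182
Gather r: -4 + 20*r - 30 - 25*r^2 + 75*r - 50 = -25*r^2 + 95*r - 84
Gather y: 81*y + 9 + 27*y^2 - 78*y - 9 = 27*y^2 + 3*y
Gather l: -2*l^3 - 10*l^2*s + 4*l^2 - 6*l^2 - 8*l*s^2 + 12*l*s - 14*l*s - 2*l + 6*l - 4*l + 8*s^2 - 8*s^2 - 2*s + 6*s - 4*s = -2*l^3 + l^2*(-10*s - 2) + l*(-8*s^2 - 2*s)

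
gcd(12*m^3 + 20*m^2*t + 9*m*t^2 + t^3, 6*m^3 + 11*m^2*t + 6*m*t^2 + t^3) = 2*m^2 + 3*m*t + t^2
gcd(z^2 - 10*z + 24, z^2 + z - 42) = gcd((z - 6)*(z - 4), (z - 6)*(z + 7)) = z - 6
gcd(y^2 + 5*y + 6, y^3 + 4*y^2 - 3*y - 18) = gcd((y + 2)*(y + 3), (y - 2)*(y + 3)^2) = y + 3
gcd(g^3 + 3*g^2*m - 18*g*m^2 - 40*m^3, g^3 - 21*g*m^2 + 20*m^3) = g^2 + g*m - 20*m^2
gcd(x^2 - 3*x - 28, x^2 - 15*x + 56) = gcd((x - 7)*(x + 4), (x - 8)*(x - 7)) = x - 7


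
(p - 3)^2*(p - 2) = p^3 - 8*p^2 + 21*p - 18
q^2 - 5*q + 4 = (q - 4)*(q - 1)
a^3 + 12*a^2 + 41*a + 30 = (a + 1)*(a + 5)*(a + 6)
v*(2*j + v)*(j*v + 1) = 2*j^2*v^2 + j*v^3 + 2*j*v + v^2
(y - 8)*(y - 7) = y^2 - 15*y + 56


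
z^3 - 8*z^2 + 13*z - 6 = (z - 6)*(z - 1)^2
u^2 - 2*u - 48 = (u - 8)*(u + 6)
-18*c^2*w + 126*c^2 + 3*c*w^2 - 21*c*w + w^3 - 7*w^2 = (-3*c + w)*(6*c + w)*(w - 7)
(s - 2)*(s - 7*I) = s^2 - 2*s - 7*I*s + 14*I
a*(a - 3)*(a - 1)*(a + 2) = a^4 - 2*a^3 - 5*a^2 + 6*a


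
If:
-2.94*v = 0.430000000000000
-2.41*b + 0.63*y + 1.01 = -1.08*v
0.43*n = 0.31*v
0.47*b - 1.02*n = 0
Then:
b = -0.23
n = -0.11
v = -0.15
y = -2.23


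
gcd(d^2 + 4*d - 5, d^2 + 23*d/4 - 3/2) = 1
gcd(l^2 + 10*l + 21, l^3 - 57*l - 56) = l + 7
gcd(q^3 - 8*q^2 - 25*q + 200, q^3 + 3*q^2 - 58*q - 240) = q^2 - 3*q - 40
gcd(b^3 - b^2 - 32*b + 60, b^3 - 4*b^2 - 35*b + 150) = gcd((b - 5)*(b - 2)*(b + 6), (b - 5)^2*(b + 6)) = b^2 + b - 30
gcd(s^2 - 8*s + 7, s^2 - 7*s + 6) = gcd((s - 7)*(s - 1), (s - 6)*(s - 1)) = s - 1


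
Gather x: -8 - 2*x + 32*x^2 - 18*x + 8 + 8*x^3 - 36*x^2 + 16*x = 8*x^3 - 4*x^2 - 4*x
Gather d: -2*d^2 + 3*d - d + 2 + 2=-2*d^2 + 2*d + 4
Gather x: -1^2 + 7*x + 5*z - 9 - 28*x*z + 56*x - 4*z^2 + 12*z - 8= x*(63 - 28*z) - 4*z^2 + 17*z - 18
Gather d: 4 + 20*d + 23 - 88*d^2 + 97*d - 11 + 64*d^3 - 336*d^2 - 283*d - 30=64*d^3 - 424*d^2 - 166*d - 14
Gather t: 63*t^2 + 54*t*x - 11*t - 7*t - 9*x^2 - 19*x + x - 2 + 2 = 63*t^2 + t*(54*x - 18) - 9*x^2 - 18*x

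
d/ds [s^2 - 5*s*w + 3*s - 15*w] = 2*s - 5*w + 3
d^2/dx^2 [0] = 0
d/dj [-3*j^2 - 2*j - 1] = -6*j - 2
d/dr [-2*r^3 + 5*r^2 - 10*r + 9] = -6*r^2 + 10*r - 10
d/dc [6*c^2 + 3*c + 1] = 12*c + 3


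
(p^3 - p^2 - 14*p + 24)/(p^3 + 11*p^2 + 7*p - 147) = (p^2 + 2*p - 8)/(p^2 + 14*p + 49)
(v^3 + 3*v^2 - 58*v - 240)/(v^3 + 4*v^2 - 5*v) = (v^2 - 2*v - 48)/(v*(v - 1))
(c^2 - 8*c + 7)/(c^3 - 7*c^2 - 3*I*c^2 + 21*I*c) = (c - 1)/(c*(c - 3*I))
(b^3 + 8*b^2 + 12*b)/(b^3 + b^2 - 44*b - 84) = b/(b - 7)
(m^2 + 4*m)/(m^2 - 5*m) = (m + 4)/(m - 5)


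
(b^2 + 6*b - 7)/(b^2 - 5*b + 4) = (b + 7)/(b - 4)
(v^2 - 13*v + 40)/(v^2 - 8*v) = (v - 5)/v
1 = 1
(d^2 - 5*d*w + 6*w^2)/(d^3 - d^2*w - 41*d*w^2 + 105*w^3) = (-d + 2*w)/(-d^2 - 2*d*w + 35*w^2)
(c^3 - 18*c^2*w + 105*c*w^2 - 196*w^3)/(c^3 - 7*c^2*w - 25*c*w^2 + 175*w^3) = (-c^2 + 11*c*w - 28*w^2)/(-c^2 + 25*w^2)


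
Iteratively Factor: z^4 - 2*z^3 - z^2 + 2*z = (z)*(z^3 - 2*z^2 - z + 2) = z*(z + 1)*(z^2 - 3*z + 2) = z*(z - 1)*(z + 1)*(z - 2)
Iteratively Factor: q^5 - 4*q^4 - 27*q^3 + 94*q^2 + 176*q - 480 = (q - 5)*(q^4 + q^3 - 22*q^2 - 16*q + 96) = (q - 5)*(q - 4)*(q^3 + 5*q^2 - 2*q - 24) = (q - 5)*(q - 4)*(q - 2)*(q^2 + 7*q + 12) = (q - 5)*(q - 4)*(q - 2)*(q + 4)*(q + 3)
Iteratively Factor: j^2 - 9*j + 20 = (j - 5)*(j - 4)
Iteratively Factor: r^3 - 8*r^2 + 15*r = (r - 3)*(r^2 - 5*r) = (r - 5)*(r - 3)*(r)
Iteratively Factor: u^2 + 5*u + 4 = (u + 1)*(u + 4)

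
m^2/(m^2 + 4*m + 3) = m^2/(m^2 + 4*m + 3)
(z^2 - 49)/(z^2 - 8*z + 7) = (z + 7)/(z - 1)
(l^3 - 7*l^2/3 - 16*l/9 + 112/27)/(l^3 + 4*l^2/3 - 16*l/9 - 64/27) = (3*l - 7)/(3*l + 4)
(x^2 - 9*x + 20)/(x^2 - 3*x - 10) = (x - 4)/(x + 2)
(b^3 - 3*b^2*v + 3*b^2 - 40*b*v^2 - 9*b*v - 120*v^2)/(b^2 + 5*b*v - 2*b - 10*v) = (b^2 - 8*b*v + 3*b - 24*v)/(b - 2)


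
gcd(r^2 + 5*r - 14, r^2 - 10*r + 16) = r - 2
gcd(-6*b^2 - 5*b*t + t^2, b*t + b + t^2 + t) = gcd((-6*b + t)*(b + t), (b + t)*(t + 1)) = b + t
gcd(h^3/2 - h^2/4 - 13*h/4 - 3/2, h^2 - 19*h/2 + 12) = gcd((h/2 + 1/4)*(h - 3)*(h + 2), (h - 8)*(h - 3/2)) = 1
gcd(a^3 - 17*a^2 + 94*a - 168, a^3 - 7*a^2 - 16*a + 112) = a^2 - 11*a + 28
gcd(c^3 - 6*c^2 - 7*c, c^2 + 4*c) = c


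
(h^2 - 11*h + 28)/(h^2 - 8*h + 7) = (h - 4)/(h - 1)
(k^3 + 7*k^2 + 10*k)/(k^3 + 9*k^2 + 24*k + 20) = k/(k + 2)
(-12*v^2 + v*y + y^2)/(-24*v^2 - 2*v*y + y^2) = (-3*v + y)/(-6*v + y)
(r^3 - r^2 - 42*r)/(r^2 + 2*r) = (r^2 - r - 42)/(r + 2)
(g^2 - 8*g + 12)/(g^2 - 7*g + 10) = (g - 6)/(g - 5)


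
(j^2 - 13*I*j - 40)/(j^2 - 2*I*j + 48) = (j - 5*I)/(j + 6*I)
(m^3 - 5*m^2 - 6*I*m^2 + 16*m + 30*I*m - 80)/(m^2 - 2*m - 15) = (m^2 - 6*I*m + 16)/(m + 3)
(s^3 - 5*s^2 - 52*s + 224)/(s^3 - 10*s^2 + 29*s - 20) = (s^2 - s - 56)/(s^2 - 6*s + 5)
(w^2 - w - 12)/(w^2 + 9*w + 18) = (w - 4)/(w + 6)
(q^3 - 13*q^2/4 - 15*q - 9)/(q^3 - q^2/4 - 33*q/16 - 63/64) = 16*(q^2 - 4*q - 12)/(16*q^2 - 16*q - 21)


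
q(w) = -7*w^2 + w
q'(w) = 1 - 14*w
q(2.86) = -54.40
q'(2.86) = -39.04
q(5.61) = -214.69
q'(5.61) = -77.54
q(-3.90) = -110.37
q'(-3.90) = 55.60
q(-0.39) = -1.45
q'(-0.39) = 6.46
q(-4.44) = -142.44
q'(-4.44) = 63.16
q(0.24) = -0.16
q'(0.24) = -2.36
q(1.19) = -8.72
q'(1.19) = -15.66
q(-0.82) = -5.53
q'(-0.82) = 12.48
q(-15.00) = -1590.00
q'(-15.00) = 211.00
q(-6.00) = -258.00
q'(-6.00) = 85.00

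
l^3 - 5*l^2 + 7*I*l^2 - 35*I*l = l*(l - 5)*(l + 7*I)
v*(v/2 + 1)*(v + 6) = v^3/2 + 4*v^2 + 6*v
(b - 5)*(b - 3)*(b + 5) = b^3 - 3*b^2 - 25*b + 75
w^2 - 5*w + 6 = (w - 3)*(w - 2)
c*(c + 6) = c^2 + 6*c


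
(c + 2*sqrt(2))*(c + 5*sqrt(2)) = c^2 + 7*sqrt(2)*c + 20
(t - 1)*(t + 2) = t^2 + t - 2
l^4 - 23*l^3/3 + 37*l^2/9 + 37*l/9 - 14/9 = (l - 7)*(l - 1)*(l - 1/3)*(l + 2/3)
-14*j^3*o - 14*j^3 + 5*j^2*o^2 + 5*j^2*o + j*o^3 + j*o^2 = (-2*j + o)*(7*j + o)*(j*o + j)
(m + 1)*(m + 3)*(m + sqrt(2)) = m^3 + sqrt(2)*m^2 + 4*m^2 + 3*m + 4*sqrt(2)*m + 3*sqrt(2)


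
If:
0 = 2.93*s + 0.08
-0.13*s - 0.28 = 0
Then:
No Solution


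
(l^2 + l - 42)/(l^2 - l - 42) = (-l^2 - l + 42)/(-l^2 + l + 42)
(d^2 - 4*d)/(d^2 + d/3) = 3*(d - 4)/(3*d + 1)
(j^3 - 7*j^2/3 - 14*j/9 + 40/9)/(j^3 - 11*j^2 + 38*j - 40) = (j^2 - j/3 - 20/9)/(j^2 - 9*j + 20)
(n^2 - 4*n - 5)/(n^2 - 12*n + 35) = (n + 1)/(n - 7)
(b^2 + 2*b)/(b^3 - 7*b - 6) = b/(b^2 - 2*b - 3)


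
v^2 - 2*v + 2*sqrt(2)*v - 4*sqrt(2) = (v - 2)*(v + 2*sqrt(2))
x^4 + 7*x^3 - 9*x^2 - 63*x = x*(x - 3)*(x + 3)*(x + 7)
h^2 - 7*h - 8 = (h - 8)*(h + 1)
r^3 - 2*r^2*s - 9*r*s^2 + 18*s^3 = (r - 3*s)*(r - 2*s)*(r + 3*s)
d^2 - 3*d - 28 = (d - 7)*(d + 4)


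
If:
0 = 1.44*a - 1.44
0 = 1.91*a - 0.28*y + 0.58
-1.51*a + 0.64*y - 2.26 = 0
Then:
No Solution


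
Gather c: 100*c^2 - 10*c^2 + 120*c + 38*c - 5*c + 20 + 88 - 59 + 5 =90*c^2 + 153*c + 54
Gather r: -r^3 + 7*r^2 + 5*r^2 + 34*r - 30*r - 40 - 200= -r^3 + 12*r^2 + 4*r - 240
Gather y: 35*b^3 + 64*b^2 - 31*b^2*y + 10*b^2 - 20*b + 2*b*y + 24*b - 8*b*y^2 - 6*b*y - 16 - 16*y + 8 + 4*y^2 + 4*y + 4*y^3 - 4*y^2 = 35*b^3 + 74*b^2 - 8*b*y^2 + 4*b + 4*y^3 + y*(-31*b^2 - 4*b - 12) - 8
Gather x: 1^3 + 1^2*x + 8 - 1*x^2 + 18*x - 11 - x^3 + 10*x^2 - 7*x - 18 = -x^3 + 9*x^2 + 12*x - 20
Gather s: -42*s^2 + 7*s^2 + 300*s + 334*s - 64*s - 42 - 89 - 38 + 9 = -35*s^2 + 570*s - 160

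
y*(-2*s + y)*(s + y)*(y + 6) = -2*s^2*y^2 - 12*s^2*y - s*y^3 - 6*s*y^2 + y^4 + 6*y^3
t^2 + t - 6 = (t - 2)*(t + 3)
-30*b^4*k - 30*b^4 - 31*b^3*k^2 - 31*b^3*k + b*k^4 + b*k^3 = (-6*b + k)*(b + k)*(5*b + k)*(b*k + b)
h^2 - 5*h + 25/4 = (h - 5/2)^2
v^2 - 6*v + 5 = (v - 5)*(v - 1)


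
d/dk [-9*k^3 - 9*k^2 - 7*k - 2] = -27*k^2 - 18*k - 7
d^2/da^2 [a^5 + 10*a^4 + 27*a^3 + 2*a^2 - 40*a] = 20*a^3 + 120*a^2 + 162*a + 4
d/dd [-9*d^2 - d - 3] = -18*d - 1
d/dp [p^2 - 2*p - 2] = 2*p - 2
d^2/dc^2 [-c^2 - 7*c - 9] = -2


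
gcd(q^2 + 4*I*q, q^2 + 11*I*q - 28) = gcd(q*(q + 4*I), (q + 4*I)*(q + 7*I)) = q + 4*I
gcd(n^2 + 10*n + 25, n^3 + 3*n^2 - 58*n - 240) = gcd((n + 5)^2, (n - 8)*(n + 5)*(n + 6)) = n + 5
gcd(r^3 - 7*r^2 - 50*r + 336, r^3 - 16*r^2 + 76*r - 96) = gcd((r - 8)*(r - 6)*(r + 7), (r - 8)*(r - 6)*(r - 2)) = r^2 - 14*r + 48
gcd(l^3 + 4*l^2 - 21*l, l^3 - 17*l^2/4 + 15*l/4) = l^2 - 3*l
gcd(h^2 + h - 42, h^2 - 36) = h - 6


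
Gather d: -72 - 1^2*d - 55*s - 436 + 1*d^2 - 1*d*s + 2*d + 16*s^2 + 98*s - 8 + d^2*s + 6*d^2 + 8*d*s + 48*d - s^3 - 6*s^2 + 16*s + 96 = d^2*(s + 7) + d*(7*s + 49) - s^3 + 10*s^2 + 59*s - 420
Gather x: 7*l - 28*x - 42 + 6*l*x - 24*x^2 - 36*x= 7*l - 24*x^2 + x*(6*l - 64) - 42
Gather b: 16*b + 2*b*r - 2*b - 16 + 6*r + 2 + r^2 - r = b*(2*r + 14) + r^2 + 5*r - 14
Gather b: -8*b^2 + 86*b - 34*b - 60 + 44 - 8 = -8*b^2 + 52*b - 24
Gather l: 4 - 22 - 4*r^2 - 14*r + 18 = -4*r^2 - 14*r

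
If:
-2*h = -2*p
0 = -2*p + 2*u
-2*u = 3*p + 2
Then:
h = -2/5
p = -2/5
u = -2/5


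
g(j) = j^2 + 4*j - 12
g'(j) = 2*j + 4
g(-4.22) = -11.07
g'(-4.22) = -4.44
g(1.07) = -6.58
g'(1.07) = 6.14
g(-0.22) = -12.83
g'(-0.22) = 3.56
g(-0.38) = -13.38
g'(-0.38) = 3.24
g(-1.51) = -15.76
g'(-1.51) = 0.98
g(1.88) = -0.95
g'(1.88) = 7.76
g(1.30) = -5.11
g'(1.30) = 6.60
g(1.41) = -4.37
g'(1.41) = 6.82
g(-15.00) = 153.00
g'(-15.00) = -26.00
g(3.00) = 9.00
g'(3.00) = 10.00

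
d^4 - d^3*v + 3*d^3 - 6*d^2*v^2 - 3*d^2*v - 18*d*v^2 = d*(d + 3)*(d - 3*v)*(d + 2*v)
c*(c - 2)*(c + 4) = c^3 + 2*c^2 - 8*c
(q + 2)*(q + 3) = q^2 + 5*q + 6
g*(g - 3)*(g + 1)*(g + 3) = g^4 + g^3 - 9*g^2 - 9*g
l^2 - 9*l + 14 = (l - 7)*(l - 2)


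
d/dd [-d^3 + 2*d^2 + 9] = d*(4 - 3*d)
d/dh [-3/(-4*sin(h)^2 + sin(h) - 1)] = 3*(1 - 8*sin(h))*cos(h)/(4*sin(h)^2 - sin(h) + 1)^2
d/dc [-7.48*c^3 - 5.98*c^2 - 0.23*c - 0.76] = -22.44*c^2 - 11.96*c - 0.23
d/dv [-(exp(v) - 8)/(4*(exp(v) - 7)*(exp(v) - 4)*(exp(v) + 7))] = (exp(3*v) - 14*exp(2*v) + 32*exp(v) + 98)*exp(v)/(2*(exp(6*v) - 8*exp(5*v) - 82*exp(4*v) + 784*exp(3*v) + 833*exp(2*v) - 19208*exp(v) + 38416))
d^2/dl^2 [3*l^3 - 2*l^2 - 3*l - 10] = 18*l - 4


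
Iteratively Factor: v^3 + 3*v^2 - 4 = (v - 1)*(v^2 + 4*v + 4) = (v - 1)*(v + 2)*(v + 2)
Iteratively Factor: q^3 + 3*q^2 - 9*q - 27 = (q + 3)*(q^2 - 9) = (q + 3)^2*(q - 3)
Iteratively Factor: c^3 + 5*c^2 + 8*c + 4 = (c + 2)*(c^2 + 3*c + 2) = (c + 2)^2*(c + 1)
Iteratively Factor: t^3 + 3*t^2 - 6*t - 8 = (t - 2)*(t^2 + 5*t + 4) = (t - 2)*(t + 1)*(t + 4)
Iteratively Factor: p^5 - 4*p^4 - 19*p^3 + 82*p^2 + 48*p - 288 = (p - 3)*(p^4 - p^3 - 22*p^2 + 16*p + 96) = (p - 4)*(p - 3)*(p^3 + 3*p^2 - 10*p - 24) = (p - 4)*(p - 3)*(p + 2)*(p^2 + p - 12) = (p - 4)*(p - 3)*(p + 2)*(p + 4)*(p - 3)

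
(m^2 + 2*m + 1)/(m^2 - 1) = (m + 1)/(m - 1)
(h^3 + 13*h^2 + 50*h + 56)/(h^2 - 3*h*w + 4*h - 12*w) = (-h^2 - 9*h - 14)/(-h + 3*w)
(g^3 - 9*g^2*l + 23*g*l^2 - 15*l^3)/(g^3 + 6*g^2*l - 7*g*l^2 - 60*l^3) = (g^2 - 6*g*l + 5*l^2)/(g^2 + 9*g*l + 20*l^2)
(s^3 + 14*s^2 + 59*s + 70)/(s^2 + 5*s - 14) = (s^2 + 7*s + 10)/(s - 2)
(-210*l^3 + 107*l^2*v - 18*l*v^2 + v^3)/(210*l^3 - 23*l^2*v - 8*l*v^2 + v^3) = (-5*l + v)/(5*l + v)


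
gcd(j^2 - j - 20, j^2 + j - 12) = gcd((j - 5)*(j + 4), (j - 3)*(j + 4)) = j + 4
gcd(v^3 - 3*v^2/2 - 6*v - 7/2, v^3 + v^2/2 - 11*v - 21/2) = v^2 - 5*v/2 - 7/2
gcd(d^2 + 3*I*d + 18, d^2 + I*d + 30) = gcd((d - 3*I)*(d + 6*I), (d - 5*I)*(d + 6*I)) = d + 6*I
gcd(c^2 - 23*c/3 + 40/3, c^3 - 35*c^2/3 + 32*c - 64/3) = c - 8/3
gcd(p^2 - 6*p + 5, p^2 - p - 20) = p - 5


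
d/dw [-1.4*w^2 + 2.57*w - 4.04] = 2.57 - 2.8*w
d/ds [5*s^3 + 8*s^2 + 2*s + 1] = 15*s^2 + 16*s + 2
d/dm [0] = 0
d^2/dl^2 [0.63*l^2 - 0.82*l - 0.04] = 1.26000000000000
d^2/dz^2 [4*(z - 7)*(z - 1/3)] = 8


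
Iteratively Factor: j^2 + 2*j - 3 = (j + 3)*(j - 1)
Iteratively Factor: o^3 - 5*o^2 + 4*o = (o - 1)*(o^2 - 4*o) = o*(o - 1)*(o - 4)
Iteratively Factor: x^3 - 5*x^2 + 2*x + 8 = (x - 4)*(x^2 - x - 2) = (x - 4)*(x - 2)*(x + 1)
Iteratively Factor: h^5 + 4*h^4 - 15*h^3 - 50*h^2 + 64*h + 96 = (h + 4)*(h^4 - 15*h^2 + 10*h + 24) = (h + 4)^2*(h^3 - 4*h^2 + h + 6) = (h + 1)*(h + 4)^2*(h^2 - 5*h + 6) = (h - 3)*(h + 1)*(h + 4)^2*(h - 2)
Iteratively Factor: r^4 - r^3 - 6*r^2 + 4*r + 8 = (r - 2)*(r^3 + r^2 - 4*r - 4) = (r - 2)*(r + 1)*(r^2 - 4) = (r - 2)*(r + 1)*(r + 2)*(r - 2)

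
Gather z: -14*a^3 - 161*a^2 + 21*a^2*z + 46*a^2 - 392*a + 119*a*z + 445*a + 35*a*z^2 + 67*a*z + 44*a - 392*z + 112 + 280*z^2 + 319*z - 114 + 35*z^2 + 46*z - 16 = -14*a^3 - 115*a^2 + 97*a + z^2*(35*a + 315) + z*(21*a^2 + 186*a - 27) - 18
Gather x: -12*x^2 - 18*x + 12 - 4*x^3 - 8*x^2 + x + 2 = -4*x^3 - 20*x^2 - 17*x + 14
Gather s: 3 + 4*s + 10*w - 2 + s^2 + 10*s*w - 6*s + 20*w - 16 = s^2 + s*(10*w - 2) + 30*w - 15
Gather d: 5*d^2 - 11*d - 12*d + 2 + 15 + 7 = 5*d^2 - 23*d + 24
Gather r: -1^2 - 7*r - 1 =-7*r - 2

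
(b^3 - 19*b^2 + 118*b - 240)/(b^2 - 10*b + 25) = (b^2 - 14*b + 48)/(b - 5)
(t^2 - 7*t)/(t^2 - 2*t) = (t - 7)/(t - 2)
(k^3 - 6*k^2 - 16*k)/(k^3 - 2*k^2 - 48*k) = (k + 2)/(k + 6)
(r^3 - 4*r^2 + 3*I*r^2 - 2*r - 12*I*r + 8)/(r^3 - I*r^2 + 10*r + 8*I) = (r - 4)/(r - 4*I)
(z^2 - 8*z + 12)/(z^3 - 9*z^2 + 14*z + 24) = (z - 2)/(z^2 - 3*z - 4)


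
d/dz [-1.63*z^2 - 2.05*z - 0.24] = -3.26*z - 2.05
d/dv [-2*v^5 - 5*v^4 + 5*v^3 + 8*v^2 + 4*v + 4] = -10*v^4 - 20*v^3 + 15*v^2 + 16*v + 4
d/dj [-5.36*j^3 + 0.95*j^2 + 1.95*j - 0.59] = -16.08*j^2 + 1.9*j + 1.95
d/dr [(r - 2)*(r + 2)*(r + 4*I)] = 3*r^2 + 8*I*r - 4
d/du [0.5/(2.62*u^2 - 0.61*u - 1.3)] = (0.305 - 2.62*u)/(-2.62*u^2 + 0.61*u + 1.3)^2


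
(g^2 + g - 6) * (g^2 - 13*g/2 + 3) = g^4 - 11*g^3/2 - 19*g^2/2 + 42*g - 18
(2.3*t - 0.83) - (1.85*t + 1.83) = 0.45*t - 2.66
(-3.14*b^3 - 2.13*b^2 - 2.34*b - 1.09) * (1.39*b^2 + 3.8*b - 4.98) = -4.3646*b^5 - 14.8927*b^4 + 4.2906*b^3 + 0.200300000000001*b^2 + 7.5112*b + 5.4282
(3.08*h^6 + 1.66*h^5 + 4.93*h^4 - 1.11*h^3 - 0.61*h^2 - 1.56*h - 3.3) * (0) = 0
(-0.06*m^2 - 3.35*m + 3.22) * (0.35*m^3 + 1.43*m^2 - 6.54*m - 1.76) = -0.021*m^5 - 1.2583*m^4 - 3.2711*m^3 + 26.6192*m^2 - 15.1628*m - 5.6672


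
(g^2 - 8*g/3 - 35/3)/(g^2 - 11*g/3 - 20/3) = (3*g + 7)/(3*g + 4)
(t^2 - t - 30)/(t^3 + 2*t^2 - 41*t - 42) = (t + 5)/(t^2 + 8*t + 7)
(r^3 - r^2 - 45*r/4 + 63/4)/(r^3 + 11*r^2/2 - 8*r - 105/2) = (r - 3/2)/(r + 5)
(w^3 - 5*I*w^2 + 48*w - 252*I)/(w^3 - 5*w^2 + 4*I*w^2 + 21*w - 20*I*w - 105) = (w^2 - 12*I*w - 36)/(w^2 - w*(5 + 3*I) + 15*I)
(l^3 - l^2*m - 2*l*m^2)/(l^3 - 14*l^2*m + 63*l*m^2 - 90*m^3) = l*(l^2 - l*m - 2*m^2)/(l^3 - 14*l^2*m + 63*l*m^2 - 90*m^3)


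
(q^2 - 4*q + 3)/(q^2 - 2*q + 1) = (q - 3)/(q - 1)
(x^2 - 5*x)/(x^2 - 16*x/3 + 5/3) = 3*x/(3*x - 1)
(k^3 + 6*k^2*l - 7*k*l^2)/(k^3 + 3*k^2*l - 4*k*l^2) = (k + 7*l)/(k + 4*l)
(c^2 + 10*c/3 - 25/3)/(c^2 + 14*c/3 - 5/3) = (3*c - 5)/(3*c - 1)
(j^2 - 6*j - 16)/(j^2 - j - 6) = (j - 8)/(j - 3)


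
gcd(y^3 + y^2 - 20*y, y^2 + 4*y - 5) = y + 5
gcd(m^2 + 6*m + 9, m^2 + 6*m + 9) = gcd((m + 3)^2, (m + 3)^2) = m^2 + 6*m + 9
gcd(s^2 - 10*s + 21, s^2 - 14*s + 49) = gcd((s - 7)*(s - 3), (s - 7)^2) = s - 7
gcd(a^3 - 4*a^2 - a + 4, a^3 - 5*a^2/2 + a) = 1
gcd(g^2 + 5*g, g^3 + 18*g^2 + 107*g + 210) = g + 5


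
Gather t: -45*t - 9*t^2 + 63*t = -9*t^2 + 18*t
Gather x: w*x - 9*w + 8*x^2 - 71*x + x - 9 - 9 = -9*w + 8*x^2 + x*(w - 70) - 18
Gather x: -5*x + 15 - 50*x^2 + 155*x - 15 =-50*x^2 + 150*x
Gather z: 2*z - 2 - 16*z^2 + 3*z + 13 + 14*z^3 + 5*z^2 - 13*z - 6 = 14*z^3 - 11*z^2 - 8*z + 5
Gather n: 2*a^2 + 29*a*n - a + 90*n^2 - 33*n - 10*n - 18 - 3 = 2*a^2 - a + 90*n^2 + n*(29*a - 43) - 21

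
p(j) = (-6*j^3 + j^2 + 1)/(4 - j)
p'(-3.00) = -20.49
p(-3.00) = 24.57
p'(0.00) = 0.06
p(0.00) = 0.25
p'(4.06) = -101872.72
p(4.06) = 6400.95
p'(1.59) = -21.11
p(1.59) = -8.54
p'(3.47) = -1241.87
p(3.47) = -448.40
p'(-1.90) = -10.34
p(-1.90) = 7.76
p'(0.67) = -2.06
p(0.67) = -0.11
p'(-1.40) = -6.39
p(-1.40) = 3.60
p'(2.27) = -72.38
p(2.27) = -37.01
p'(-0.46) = -0.97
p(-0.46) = 0.40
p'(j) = (-18*j^2 + 2*j)/(4 - j) + (-6*j^3 + j^2 + 1)/(4 - j)^2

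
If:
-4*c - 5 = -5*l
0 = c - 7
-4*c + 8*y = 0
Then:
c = 7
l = 33/5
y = 7/2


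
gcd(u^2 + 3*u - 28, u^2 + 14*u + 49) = u + 7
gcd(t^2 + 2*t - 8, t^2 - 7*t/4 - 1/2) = t - 2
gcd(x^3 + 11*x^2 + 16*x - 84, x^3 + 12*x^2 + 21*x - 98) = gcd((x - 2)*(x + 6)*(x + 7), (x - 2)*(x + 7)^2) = x^2 + 5*x - 14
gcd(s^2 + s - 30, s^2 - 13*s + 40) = s - 5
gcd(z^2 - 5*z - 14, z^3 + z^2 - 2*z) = z + 2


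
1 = 1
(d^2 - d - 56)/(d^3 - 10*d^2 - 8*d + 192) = (d + 7)/(d^2 - 2*d - 24)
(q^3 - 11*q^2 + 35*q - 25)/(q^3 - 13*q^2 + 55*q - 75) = (q - 1)/(q - 3)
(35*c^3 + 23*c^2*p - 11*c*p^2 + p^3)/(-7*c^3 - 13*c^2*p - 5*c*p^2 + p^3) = (-5*c + p)/(c + p)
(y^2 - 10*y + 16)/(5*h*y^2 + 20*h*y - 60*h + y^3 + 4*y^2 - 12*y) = (y - 8)/(5*h*y + 30*h + y^2 + 6*y)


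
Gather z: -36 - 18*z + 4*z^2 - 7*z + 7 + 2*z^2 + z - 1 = 6*z^2 - 24*z - 30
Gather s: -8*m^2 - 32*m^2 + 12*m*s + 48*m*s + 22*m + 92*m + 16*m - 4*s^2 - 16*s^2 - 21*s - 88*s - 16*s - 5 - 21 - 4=-40*m^2 + 130*m - 20*s^2 + s*(60*m - 125) - 30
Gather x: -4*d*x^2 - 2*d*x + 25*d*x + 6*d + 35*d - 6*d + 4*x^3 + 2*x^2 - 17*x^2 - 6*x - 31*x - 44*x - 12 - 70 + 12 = 35*d + 4*x^3 + x^2*(-4*d - 15) + x*(23*d - 81) - 70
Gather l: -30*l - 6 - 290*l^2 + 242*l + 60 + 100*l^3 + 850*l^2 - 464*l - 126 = 100*l^3 + 560*l^2 - 252*l - 72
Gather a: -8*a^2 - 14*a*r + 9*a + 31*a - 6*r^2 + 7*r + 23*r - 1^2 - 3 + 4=-8*a^2 + a*(40 - 14*r) - 6*r^2 + 30*r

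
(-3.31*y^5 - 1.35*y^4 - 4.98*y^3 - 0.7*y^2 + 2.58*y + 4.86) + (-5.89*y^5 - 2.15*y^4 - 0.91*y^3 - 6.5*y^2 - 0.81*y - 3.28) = -9.2*y^5 - 3.5*y^4 - 5.89*y^3 - 7.2*y^2 + 1.77*y + 1.58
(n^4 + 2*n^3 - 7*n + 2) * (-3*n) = -3*n^5 - 6*n^4 + 21*n^2 - 6*n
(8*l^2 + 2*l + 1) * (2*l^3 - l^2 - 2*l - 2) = 16*l^5 - 4*l^4 - 16*l^3 - 21*l^2 - 6*l - 2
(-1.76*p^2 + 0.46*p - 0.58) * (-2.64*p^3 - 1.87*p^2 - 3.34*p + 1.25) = 4.6464*p^5 + 2.0768*p^4 + 6.5494*p^3 - 2.6518*p^2 + 2.5122*p - 0.725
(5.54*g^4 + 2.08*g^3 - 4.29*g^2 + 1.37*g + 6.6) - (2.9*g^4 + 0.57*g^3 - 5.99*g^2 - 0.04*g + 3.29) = 2.64*g^4 + 1.51*g^3 + 1.7*g^2 + 1.41*g + 3.31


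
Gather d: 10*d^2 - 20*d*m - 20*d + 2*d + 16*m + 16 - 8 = 10*d^2 + d*(-20*m - 18) + 16*m + 8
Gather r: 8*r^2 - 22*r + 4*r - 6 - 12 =8*r^2 - 18*r - 18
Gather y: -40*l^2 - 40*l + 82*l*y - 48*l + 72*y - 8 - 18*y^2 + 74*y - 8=-40*l^2 - 88*l - 18*y^2 + y*(82*l + 146) - 16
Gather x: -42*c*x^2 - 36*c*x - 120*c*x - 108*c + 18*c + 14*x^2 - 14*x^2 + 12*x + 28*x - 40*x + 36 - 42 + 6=-42*c*x^2 - 156*c*x - 90*c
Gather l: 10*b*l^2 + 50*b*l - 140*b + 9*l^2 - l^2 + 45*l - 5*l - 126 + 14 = -140*b + l^2*(10*b + 8) + l*(50*b + 40) - 112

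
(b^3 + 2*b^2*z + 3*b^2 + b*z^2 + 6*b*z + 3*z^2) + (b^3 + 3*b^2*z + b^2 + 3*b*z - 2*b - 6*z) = 2*b^3 + 5*b^2*z + 4*b^2 + b*z^2 + 9*b*z - 2*b + 3*z^2 - 6*z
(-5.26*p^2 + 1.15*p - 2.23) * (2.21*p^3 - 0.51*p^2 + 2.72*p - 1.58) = -11.6246*p^5 + 5.2241*p^4 - 19.822*p^3 + 12.5761*p^2 - 7.8826*p + 3.5234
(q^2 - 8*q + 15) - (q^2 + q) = 15 - 9*q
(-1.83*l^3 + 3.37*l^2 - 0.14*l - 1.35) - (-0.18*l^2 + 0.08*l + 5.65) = -1.83*l^3 + 3.55*l^2 - 0.22*l - 7.0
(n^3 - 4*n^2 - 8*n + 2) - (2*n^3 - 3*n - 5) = -n^3 - 4*n^2 - 5*n + 7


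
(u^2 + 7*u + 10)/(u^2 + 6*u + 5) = (u + 2)/(u + 1)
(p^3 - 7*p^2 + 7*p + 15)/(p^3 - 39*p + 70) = (p^2 - 2*p - 3)/(p^2 + 5*p - 14)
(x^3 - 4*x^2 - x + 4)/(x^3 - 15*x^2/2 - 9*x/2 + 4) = 2*(x^2 - 5*x + 4)/(2*x^2 - 17*x + 8)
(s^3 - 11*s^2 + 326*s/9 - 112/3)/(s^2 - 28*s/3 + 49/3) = (s^2 - 26*s/3 + 16)/(s - 7)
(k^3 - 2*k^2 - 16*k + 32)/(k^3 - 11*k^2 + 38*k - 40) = (k + 4)/(k - 5)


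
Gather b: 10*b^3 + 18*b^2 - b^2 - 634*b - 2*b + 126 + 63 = 10*b^3 + 17*b^2 - 636*b + 189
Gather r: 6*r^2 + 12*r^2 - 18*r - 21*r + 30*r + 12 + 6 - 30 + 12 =18*r^2 - 9*r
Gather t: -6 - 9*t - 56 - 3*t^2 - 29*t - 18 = -3*t^2 - 38*t - 80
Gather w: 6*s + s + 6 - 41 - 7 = 7*s - 42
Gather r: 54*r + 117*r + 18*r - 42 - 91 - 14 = 189*r - 147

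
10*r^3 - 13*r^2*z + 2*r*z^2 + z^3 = (-2*r + z)*(-r + z)*(5*r + z)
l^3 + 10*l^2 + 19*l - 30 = (l - 1)*(l + 5)*(l + 6)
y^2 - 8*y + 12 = (y - 6)*(y - 2)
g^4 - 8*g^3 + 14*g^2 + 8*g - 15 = (g - 5)*(g - 3)*(g - 1)*(g + 1)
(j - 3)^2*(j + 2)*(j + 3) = j^4 - j^3 - 15*j^2 + 9*j + 54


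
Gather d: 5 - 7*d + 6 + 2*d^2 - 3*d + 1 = 2*d^2 - 10*d + 12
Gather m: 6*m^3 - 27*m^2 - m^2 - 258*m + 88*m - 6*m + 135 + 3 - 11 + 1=6*m^3 - 28*m^2 - 176*m + 128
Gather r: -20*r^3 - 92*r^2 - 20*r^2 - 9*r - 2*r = -20*r^3 - 112*r^2 - 11*r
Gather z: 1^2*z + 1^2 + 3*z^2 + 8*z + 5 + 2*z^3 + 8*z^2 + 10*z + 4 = 2*z^3 + 11*z^2 + 19*z + 10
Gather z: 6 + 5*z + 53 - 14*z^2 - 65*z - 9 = -14*z^2 - 60*z + 50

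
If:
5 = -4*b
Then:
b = -5/4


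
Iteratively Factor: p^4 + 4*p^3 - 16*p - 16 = (p + 2)*(p^3 + 2*p^2 - 4*p - 8) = (p + 2)^2*(p^2 - 4) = (p + 2)^3*(p - 2)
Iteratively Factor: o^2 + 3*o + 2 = (o + 1)*(o + 2)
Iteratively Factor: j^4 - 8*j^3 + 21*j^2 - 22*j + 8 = (j - 4)*(j^3 - 4*j^2 + 5*j - 2) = (j - 4)*(j - 2)*(j^2 - 2*j + 1) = (j - 4)*(j - 2)*(j - 1)*(j - 1)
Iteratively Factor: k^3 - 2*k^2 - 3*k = (k)*(k^2 - 2*k - 3) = k*(k - 3)*(k + 1)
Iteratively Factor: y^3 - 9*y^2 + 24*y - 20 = (y - 2)*(y^2 - 7*y + 10) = (y - 2)^2*(y - 5)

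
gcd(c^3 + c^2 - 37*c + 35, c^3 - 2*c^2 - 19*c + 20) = c^2 - 6*c + 5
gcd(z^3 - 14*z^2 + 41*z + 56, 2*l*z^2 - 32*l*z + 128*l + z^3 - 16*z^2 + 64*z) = z - 8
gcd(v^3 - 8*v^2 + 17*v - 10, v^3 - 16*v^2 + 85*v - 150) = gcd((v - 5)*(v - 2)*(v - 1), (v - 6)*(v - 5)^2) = v - 5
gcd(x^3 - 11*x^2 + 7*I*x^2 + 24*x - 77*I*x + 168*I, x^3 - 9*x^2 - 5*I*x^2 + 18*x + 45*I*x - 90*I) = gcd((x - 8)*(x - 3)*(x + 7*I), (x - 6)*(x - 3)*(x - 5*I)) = x - 3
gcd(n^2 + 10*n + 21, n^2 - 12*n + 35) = 1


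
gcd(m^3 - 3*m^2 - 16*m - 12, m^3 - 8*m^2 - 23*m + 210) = m - 6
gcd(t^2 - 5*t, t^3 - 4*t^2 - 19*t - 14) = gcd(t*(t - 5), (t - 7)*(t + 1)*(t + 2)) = 1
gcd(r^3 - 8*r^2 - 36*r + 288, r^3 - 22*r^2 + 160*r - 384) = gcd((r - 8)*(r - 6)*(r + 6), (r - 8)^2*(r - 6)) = r^2 - 14*r + 48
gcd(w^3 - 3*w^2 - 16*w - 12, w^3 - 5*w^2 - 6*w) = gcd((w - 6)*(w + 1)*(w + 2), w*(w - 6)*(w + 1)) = w^2 - 5*w - 6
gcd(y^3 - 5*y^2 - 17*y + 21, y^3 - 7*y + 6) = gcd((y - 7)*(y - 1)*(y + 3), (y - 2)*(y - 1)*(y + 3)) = y^2 + 2*y - 3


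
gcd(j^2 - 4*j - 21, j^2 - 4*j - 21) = j^2 - 4*j - 21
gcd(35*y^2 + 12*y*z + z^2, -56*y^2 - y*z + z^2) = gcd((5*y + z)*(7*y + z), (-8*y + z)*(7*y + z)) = 7*y + z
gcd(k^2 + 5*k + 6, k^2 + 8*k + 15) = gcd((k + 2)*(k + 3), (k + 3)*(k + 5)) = k + 3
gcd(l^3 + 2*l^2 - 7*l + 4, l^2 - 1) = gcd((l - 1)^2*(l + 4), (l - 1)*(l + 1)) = l - 1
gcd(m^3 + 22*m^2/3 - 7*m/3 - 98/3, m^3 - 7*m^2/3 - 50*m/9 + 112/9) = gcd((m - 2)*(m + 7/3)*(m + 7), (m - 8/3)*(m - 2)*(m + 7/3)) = m^2 + m/3 - 14/3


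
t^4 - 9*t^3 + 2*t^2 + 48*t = t*(t - 8)*(t - 3)*(t + 2)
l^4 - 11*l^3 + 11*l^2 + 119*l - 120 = (l - 8)*(l - 5)*(l - 1)*(l + 3)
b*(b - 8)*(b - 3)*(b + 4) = b^4 - 7*b^3 - 20*b^2 + 96*b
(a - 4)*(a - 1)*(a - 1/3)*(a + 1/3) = a^4 - 5*a^3 + 35*a^2/9 + 5*a/9 - 4/9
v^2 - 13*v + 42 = (v - 7)*(v - 6)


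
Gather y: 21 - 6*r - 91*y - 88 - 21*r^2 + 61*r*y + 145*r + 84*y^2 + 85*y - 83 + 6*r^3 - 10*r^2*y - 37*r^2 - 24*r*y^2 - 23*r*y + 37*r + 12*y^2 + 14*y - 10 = 6*r^3 - 58*r^2 + 176*r + y^2*(96 - 24*r) + y*(-10*r^2 + 38*r + 8) - 160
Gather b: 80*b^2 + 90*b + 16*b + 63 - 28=80*b^2 + 106*b + 35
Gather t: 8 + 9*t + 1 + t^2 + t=t^2 + 10*t + 9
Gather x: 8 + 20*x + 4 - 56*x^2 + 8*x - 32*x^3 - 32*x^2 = -32*x^3 - 88*x^2 + 28*x + 12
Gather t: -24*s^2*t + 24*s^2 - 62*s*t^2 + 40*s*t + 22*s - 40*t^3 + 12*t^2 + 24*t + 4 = 24*s^2 + 22*s - 40*t^3 + t^2*(12 - 62*s) + t*(-24*s^2 + 40*s + 24) + 4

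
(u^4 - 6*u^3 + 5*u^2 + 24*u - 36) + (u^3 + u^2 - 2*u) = u^4 - 5*u^3 + 6*u^2 + 22*u - 36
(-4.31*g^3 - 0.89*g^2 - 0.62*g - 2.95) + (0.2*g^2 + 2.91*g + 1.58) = -4.31*g^3 - 0.69*g^2 + 2.29*g - 1.37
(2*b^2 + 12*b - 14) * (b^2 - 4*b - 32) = 2*b^4 + 4*b^3 - 126*b^2 - 328*b + 448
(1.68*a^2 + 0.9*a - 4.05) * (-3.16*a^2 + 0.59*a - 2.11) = -5.3088*a^4 - 1.8528*a^3 + 9.7842*a^2 - 4.2885*a + 8.5455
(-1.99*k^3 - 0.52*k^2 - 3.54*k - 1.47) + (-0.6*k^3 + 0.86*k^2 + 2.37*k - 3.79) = -2.59*k^3 + 0.34*k^2 - 1.17*k - 5.26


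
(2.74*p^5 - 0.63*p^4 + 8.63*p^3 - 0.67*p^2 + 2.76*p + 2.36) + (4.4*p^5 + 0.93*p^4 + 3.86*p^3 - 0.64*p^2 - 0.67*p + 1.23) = 7.14*p^5 + 0.3*p^4 + 12.49*p^3 - 1.31*p^2 + 2.09*p + 3.59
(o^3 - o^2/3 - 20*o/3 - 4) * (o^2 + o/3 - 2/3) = o^5 - 67*o^3/9 - 6*o^2 + 28*o/9 + 8/3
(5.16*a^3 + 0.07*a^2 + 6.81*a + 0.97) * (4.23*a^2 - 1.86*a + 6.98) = 21.8268*a^5 - 9.3015*a^4 + 64.6929*a^3 - 8.0749*a^2 + 45.7296*a + 6.7706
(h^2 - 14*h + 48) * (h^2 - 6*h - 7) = h^4 - 20*h^3 + 125*h^2 - 190*h - 336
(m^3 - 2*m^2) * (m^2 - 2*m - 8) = m^5 - 4*m^4 - 4*m^3 + 16*m^2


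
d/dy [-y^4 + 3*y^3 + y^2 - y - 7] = -4*y^3 + 9*y^2 + 2*y - 1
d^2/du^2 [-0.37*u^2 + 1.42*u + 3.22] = -0.740000000000000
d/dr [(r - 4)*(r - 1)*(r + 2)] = 3*r^2 - 6*r - 6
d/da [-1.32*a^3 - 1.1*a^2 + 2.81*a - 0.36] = -3.96*a^2 - 2.2*a + 2.81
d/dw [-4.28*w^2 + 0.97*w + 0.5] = 0.97 - 8.56*w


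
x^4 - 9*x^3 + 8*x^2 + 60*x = x*(x - 6)*(x - 5)*(x + 2)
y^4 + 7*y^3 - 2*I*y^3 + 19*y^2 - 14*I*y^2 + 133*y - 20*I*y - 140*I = (y + 7)*(y - 5*I)*(y - I)*(y + 4*I)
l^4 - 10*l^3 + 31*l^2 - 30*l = l*(l - 5)*(l - 3)*(l - 2)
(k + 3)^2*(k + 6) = k^3 + 12*k^2 + 45*k + 54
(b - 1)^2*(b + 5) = b^3 + 3*b^2 - 9*b + 5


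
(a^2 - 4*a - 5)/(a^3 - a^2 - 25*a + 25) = (a + 1)/(a^2 + 4*a - 5)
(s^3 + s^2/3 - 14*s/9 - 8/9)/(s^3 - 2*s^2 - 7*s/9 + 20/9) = (3*s + 2)/(3*s - 5)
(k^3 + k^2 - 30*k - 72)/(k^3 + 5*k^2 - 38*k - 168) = (k + 3)/(k + 7)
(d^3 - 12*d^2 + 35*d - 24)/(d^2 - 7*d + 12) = (d^2 - 9*d + 8)/(d - 4)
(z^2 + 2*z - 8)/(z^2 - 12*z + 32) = (z^2 + 2*z - 8)/(z^2 - 12*z + 32)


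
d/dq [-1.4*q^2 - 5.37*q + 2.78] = -2.8*q - 5.37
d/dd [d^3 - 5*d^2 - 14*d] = 3*d^2 - 10*d - 14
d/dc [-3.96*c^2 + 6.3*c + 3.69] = 6.3 - 7.92*c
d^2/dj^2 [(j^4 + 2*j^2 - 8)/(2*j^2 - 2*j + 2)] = (j^6 - 3*j^5 + 6*j^4 - 6*j^3 - 24*j^2 + 24*j + 2)/(j^6 - 3*j^5 + 6*j^4 - 7*j^3 + 6*j^2 - 3*j + 1)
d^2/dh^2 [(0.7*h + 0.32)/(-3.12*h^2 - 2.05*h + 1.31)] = (-(0.7*h + 0.32)*(6.24*h + 2.05)*(12.48*h + 4.1) + (13.104*h + 4.8668)*(3.12*h^2 + 2.05*h - 1.31))/(3.12*h^2 + 2.05*h - 1.31)^3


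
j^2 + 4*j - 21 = (j - 3)*(j + 7)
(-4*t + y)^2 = 16*t^2 - 8*t*y + y^2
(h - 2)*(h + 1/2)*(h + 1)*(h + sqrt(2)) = h^4 - h^3/2 + sqrt(2)*h^3 - 5*h^2/2 - sqrt(2)*h^2/2 - 5*sqrt(2)*h/2 - h - sqrt(2)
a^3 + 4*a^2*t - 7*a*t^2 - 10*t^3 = (a - 2*t)*(a + t)*(a + 5*t)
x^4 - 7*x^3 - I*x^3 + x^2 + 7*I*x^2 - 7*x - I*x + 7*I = (x - 7)*(x - I)^2*(x + I)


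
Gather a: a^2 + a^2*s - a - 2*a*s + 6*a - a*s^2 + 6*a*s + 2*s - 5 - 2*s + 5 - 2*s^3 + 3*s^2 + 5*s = a^2*(s + 1) + a*(-s^2 + 4*s + 5) - 2*s^3 + 3*s^2 + 5*s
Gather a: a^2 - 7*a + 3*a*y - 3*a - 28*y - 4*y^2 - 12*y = a^2 + a*(3*y - 10) - 4*y^2 - 40*y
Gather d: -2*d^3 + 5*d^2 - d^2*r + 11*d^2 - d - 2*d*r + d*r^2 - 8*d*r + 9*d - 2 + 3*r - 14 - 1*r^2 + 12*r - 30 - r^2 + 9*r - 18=-2*d^3 + d^2*(16 - r) + d*(r^2 - 10*r + 8) - 2*r^2 + 24*r - 64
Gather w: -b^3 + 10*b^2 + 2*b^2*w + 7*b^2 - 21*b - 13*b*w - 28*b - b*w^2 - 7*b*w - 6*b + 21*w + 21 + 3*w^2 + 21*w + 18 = -b^3 + 17*b^2 - 55*b + w^2*(3 - b) + w*(2*b^2 - 20*b + 42) + 39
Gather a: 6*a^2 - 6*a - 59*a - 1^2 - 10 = 6*a^2 - 65*a - 11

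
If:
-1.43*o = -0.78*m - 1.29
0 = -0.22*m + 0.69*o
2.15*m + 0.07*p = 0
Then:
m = -3.98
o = -1.27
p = 122.27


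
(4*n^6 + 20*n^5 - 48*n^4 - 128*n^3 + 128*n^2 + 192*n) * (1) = 4*n^6 + 20*n^5 - 48*n^4 - 128*n^3 + 128*n^2 + 192*n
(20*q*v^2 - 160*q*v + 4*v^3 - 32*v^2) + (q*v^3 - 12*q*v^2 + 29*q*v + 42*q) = q*v^3 + 8*q*v^2 - 131*q*v + 42*q + 4*v^3 - 32*v^2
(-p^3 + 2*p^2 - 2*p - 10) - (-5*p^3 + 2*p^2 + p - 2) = 4*p^3 - 3*p - 8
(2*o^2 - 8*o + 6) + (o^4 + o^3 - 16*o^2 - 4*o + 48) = o^4 + o^3 - 14*o^2 - 12*o + 54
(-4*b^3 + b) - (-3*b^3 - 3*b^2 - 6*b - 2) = -b^3 + 3*b^2 + 7*b + 2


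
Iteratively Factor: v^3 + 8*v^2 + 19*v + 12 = (v + 4)*(v^2 + 4*v + 3) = (v + 3)*(v + 4)*(v + 1)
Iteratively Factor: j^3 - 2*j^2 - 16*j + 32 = (j + 4)*(j^2 - 6*j + 8) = (j - 2)*(j + 4)*(j - 4)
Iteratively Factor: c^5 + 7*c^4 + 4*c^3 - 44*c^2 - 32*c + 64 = (c + 2)*(c^4 + 5*c^3 - 6*c^2 - 32*c + 32) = (c - 1)*(c + 2)*(c^3 + 6*c^2 - 32) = (c - 1)*(c + 2)*(c + 4)*(c^2 + 2*c - 8) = (c - 1)*(c + 2)*(c + 4)^2*(c - 2)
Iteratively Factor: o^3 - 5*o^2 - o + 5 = (o - 1)*(o^2 - 4*o - 5) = (o - 1)*(o + 1)*(o - 5)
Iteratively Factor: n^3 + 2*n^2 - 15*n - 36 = (n + 3)*(n^2 - n - 12) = (n - 4)*(n + 3)*(n + 3)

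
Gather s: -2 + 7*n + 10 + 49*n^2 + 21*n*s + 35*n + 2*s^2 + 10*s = 49*n^2 + 42*n + 2*s^2 + s*(21*n + 10) + 8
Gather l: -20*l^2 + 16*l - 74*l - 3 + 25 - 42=-20*l^2 - 58*l - 20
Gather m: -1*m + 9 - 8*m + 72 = 81 - 9*m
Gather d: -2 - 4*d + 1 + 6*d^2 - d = 6*d^2 - 5*d - 1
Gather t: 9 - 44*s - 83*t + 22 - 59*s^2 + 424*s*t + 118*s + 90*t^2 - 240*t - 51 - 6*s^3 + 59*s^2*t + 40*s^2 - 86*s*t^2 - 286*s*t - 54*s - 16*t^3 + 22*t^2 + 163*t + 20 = -6*s^3 - 19*s^2 + 20*s - 16*t^3 + t^2*(112 - 86*s) + t*(59*s^2 + 138*s - 160)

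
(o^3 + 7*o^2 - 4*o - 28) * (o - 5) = o^4 + 2*o^3 - 39*o^2 - 8*o + 140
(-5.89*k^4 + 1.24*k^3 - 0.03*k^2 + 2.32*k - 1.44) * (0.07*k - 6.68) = -0.4123*k^5 + 39.432*k^4 - 8.2853*k^3 + 0.3628*k^2 - 15.5984*k + 9.6192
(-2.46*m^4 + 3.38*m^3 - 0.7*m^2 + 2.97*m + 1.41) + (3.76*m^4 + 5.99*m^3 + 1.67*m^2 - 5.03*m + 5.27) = 1.3*m^4 + 9.37*m^3 + 0.97*m^2 - 2.06*m + 6.68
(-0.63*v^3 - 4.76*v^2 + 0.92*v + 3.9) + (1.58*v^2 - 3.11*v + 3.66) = -0.63*v^3 - 3.18*v^2 - 2.19*v + 7.56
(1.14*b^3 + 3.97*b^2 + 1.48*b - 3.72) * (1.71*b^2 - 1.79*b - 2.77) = 1.9494*b^5 + 4.7481*b^4 - 7.7333*b^3 - 20.0073*b^2 + 2.5592*b + 10.3044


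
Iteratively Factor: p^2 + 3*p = (p + 3)*(p)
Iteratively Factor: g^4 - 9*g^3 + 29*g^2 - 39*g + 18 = (g - 3)*(g^3 - 6*g^2 + 11*g - 6) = (g - 3)*(g - 1)*(g^2 - 5*g + 6) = (g - 3)*(g - 2)*(g - 1)*(g - 3)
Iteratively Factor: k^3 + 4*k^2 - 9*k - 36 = (k - 3)*(k^2 + 7*k + 12) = (k - 3)*(k + 4)*(k + 3)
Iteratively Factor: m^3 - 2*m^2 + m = (m - 1)*(m^2 - m) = m*(m - 1)*(m - 1)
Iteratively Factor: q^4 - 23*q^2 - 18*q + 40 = (q + 2)*(q^3 - 2*q^2 - 19*q + 20) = (q + 2)*(q + 4)*(q^2 - 6*q + 5) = (q - 5)*(q + 2)*(q + 4)*(q - 1)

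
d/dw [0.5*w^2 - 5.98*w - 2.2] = 1.0*w - 5.98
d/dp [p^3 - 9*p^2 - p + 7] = 3*p^2 - 18*p - 1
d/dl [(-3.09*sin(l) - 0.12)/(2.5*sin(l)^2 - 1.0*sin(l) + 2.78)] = (7.725*sin(l)^2 + 0.6*sin(l) - 8.7102)*cos(l)/(6.25*sin(l)^4 - 5.0*sin(l)^3 + 14.9*sin(l)^2 - 5.56*sin(l) + 7.7284)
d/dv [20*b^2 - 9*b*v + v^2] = -9*b + 2*v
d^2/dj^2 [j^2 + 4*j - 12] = 2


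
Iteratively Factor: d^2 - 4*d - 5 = (d - 5)*(d + 1)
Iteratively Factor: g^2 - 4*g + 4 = (g - 2)*(g - 2)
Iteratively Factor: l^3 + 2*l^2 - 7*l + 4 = (l + 4)*(l^2 - 2*l + 1) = (l - 1)*(l + 4)*(l - 1)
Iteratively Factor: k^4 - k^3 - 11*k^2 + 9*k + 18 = (k + 1)*(k^3 - 2*k^2 - 9*k + 18) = (k - 3)*(k + 1)*(k^2 + k - 6) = (k - 3)*(k + 1)*(k + 3)*(k - 2)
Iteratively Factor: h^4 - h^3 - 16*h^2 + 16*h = (h)*(h^3 - h^2 - 16*h + 16) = h*(h + 4)*(h^2 - 5*h + 4) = h*(h - 1)*(h + 4)*(h - 4)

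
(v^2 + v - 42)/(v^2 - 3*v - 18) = (v + 7)/(v + 3)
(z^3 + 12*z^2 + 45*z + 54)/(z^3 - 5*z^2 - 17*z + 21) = (z^2 + 9*z + 18)/(z^2 - 8*z + 7)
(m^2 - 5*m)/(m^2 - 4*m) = (m - 5)/(m - 4)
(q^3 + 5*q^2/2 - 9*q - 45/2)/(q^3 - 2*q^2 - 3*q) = (2*q^2 + 11*q + 15)/(2*q*(q + 1))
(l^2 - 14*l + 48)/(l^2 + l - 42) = (l - 8)/(l + 7)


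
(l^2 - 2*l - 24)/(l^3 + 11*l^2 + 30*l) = (l^2 - 2*l - 24)/(l*(l^2 + 11*l + 30))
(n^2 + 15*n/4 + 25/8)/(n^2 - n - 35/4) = (4*n + 5)/(2*(2*n - 7))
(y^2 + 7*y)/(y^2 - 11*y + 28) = y*(y + 7)/(y^2 - 11*y + 28)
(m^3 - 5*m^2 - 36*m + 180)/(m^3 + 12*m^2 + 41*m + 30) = (m^2 - 11*m + 30)/(m^2 + 6*m + 5)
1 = 1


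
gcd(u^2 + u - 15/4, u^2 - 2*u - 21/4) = 1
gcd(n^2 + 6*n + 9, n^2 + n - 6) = n + 3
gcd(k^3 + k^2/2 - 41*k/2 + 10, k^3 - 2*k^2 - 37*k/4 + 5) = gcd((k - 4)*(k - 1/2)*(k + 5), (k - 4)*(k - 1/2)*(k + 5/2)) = k^2 - 9*k/2 + 2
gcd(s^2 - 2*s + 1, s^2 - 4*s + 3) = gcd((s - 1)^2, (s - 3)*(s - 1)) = s - 1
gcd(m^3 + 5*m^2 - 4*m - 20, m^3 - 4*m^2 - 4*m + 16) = m^2 - 4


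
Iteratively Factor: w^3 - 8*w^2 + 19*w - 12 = (w - 4)*(w^2 - 4*w + 3) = (w - 4)*(w - 1)*(w - 3)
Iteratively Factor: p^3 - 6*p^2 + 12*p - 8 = (p - 2)*(p^2 - 4*p + 4) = (p - 2)^2*(p - 2)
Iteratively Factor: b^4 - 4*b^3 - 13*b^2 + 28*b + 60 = (b + 2)*(b^3 - 6*b^2 - b + 30) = (b - 5)*(b + 2)*(b^2 - b - 6) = (b - 5)*(b - 3)*(b + 2)*(b + 2)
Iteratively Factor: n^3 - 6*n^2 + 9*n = (n)*(n^2 - 6*n + 9) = n*(n - 3)*(n - 3)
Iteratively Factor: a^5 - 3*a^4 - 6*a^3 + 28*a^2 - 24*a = (a)*(a^4 - 3*a^3 - 6*a^2 + 28*a - 24) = a*(a - 2)*(a^3 - a^2 - 8*a + 12) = a*(a - 2)^2*(a^2 + a - 6) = a*(a - 2)^3*(a + 3)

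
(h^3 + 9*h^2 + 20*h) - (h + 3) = h^3 + 9*h^2 + 19*h - 3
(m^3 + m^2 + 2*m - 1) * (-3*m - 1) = -3*m^4 - 4*m^3 - 7*m^2 + m + 1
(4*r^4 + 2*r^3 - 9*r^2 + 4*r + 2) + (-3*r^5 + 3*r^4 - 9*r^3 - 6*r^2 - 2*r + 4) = -3*r^5 + 7*r^4 - 7*r^3 - 15*r^2 + 2*r + 6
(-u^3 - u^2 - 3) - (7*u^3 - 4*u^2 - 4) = -8*u^3 + 3*u^2 + 1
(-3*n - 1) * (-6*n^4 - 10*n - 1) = 18*n^5 + 6*n^4 + 30*n^2 + 13*n + 1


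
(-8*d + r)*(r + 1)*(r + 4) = -8*d*r^2 - 40*d*r - 32*d + r^3 + 5*r^2 + 4*r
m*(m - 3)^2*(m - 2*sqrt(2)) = m^4 - 6*m^3 - 2*sqrt(2)*m^3 + 9*m^2 + 12*sqrt(2)*m^2 - 18*sqrt(2)*m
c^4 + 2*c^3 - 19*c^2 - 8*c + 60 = (c - 3)*(c - 2)*(c + 2)*(c + 5)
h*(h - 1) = h^2 - h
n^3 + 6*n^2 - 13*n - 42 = (n - 3)*(n + 2)*(n + 7)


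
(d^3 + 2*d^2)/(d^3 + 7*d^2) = (d + 2)/(d + 7)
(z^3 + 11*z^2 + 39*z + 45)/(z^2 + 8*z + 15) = z + 3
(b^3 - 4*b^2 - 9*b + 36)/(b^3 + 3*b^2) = 1 - 7/b + 12/b^2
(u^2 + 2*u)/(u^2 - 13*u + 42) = u*(u + 2)/(u^2 - 13*u + 42)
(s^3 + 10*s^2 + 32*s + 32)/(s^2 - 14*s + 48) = (s^3 + 10*s^2 + 32*s + 32)/(s^2 - 14*s + 48)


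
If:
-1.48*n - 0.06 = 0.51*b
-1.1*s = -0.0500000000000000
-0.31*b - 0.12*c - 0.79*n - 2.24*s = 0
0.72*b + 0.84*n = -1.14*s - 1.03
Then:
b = -2.43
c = 0.18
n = 0.80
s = 0.05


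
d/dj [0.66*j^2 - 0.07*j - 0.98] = 1.32*j - 0.07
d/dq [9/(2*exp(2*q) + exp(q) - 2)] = (-36*exp(q) - 9)*exp(q)/(2*exp(2*q) + exp(q) - 2)^2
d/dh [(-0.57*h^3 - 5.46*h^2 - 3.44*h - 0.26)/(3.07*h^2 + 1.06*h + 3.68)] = (-1.7499*h^4 - 1.2084*h^3 - 1.5196*h^2 - 38.5892*h - 12.3836)/(9.4249*h^4 + 6.5084*h^3 + 23.7188*h^2 + 7.8016*h + 13.5424)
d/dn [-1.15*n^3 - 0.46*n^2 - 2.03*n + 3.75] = -3.45*n^2 - 0.92*n - 2.03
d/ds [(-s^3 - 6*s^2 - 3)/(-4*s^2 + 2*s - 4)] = (s^4 - s^3 + 6*s + 3/2)/(4*s^4 - 4*s^3 + 9*s^2 - 4*s + 4)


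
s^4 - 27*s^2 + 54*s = s*(s - 3)^2*(s + 6)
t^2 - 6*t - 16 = (t - 8)*(t + 2)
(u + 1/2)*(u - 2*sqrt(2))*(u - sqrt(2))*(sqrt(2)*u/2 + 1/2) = sqrt(2)*u^4/2 - 5*u^3/2 + sqrt(2)*u^3/4 - 5*u^2/4 + sqrt(2)*u^2/2 + sqrt(2)*u/4 + 2*u + 1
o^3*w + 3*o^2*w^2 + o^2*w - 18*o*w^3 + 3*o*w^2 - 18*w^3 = (o - 3*w)*(o + 6*w)*(o*w + w)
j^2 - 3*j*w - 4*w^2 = (j - 4*w)*(j + w)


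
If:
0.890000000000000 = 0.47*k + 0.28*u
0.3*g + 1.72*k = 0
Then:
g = 3.41560283687943*u - 10.8567375886525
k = 1.8936170212766 - 0.595744680851064*u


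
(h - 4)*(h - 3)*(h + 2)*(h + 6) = h^4 + h^3 - 32*h^2 + 12*h + 144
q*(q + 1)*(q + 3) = q^3 + 4*q^2 + 3*q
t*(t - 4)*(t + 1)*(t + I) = t^4 - 3*t^3 + I*t^3 - 4*t^2 - 3*I*t^2 - 4*I*t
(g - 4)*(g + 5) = g^2 + g - 20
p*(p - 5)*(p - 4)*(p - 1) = p^4 - 10*p^3 + 29*p^2 - 20*p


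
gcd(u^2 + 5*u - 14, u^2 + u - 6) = u - 2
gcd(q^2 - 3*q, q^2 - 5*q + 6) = q - 3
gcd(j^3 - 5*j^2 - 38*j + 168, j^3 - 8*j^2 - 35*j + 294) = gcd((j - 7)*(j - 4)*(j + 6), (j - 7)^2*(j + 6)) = j^2 - j - 42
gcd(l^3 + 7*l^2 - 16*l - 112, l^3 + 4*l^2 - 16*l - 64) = l^2 - 16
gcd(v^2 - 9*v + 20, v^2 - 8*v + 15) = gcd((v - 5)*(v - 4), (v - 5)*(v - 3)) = v - 5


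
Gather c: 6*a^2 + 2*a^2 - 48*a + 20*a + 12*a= 8*a^2 - 16*a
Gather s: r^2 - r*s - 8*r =r^2 - r*s - 8*r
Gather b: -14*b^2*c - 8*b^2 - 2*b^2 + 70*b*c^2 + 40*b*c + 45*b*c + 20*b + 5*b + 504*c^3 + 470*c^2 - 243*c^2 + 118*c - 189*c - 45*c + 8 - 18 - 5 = b^2*(-14*c - 10) + b*(70*c^2 + 85*c + 25) + 504*c^3 + 227*c^2 - 116*c - 15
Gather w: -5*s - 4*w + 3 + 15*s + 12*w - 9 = 10*s + 8*w - 6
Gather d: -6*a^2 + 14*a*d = -6*a^2 + 14*a*d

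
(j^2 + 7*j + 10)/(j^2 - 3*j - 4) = (j^2 + 7*j + 10)/(j^2 - 3*j - 4)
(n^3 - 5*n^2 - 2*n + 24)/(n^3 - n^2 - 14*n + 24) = (n^2 - 2*n - 8)/(n^2 + 2*n - 8)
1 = 1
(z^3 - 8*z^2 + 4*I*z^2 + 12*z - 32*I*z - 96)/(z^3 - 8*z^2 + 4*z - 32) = (z + 6*I)/(z + 2*I)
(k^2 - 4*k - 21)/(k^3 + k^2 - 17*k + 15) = (k^2 - 4*k - 21)/(k^3 + k^2 - 17*k + 15)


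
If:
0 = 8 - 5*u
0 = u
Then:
No Solution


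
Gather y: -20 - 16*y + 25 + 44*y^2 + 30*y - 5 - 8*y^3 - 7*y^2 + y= -8*y^3 + 37*y^2 + 15*y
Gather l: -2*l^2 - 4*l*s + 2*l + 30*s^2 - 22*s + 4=-2*l^2 + l*(2 - 4*s) + 30*s^2 - 22*s + 4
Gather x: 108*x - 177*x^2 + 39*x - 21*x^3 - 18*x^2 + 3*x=-21*x^3 - 195*x^2 + 150*x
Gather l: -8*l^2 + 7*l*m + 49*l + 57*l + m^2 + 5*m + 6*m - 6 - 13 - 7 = -8*l^2 + l*(7*m + 106) + m^2 + 11*m - 26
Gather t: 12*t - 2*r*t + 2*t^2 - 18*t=2*t^2 + t*(-2*r - 6)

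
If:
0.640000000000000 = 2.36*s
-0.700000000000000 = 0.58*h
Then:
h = -1.21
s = 0.27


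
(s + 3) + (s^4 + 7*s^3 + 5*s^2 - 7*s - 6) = s^4 + 7*s^3 + 5*s^2 - 6*s - 3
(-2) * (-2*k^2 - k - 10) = 4*k^2 + 2*k + 20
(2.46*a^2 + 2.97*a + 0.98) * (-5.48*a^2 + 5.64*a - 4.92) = -13.4808*a^4 - 2.4012*a^3 - 0.722799999999996*a^2 - 9.0852*a - 4.8216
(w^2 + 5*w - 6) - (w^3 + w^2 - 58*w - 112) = -w^3 + 63*w + 106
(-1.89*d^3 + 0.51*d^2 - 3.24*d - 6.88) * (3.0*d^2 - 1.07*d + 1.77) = -5.67*d^5 + 3.5523*d^4 - 13.611*d^3 - 16.2705*d^2 + 1.6268*d - 12.1776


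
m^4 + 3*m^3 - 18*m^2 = m^2*(m - 3)*(m + 6)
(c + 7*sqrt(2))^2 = c^2 + 14*sqrt(2)*c + 98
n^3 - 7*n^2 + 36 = (n - 6)*(n - 3)*(n + 2)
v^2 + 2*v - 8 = (v - 2)*(v + 4)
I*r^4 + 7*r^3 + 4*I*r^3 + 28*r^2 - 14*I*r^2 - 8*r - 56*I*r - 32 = (r + 4)*(r - 4*I)*(r - 2*I)*(I*r + 1)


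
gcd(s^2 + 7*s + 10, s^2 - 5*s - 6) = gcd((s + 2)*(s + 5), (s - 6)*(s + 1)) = 1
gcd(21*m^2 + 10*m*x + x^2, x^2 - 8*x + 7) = 1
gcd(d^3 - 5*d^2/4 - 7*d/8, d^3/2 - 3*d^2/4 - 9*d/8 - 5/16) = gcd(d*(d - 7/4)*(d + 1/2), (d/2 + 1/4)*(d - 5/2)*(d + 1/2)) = d + 1/2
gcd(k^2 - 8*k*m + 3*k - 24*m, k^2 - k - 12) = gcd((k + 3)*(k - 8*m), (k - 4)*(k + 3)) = k + 3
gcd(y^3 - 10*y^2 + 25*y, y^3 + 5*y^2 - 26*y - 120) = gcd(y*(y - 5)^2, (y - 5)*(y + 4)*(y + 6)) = y - 5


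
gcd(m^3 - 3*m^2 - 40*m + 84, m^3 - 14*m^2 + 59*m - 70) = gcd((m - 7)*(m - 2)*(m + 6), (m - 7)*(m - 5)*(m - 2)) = m^2 - 9*m + 14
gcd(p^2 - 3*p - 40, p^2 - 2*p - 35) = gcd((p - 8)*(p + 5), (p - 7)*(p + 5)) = p + 5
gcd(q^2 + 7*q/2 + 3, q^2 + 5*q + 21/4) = q + 3/2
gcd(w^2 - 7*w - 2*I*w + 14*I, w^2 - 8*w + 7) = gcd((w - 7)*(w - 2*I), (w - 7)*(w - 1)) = w - 7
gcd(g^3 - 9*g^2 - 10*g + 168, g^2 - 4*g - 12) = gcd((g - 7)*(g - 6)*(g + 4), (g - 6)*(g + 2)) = g - 6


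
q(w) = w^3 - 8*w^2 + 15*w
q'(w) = 3*w^2 - 16*w + 15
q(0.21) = 2.81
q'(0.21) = 11.77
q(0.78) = 7.31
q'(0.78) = 4.35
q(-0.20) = -3.33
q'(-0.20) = 18.32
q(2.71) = 1.80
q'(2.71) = -6.33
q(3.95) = -3.94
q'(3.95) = -1.39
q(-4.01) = -253.27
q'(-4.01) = 127.40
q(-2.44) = -98.76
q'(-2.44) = 71.90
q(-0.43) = -8.01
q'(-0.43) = 22.43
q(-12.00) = -3060.00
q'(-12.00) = 639.00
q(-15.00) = -5400.00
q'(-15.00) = 930.00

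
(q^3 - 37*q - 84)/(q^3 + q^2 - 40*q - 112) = (q + 3)/(q + 4)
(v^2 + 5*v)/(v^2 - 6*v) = (v + 5)/(v - 6)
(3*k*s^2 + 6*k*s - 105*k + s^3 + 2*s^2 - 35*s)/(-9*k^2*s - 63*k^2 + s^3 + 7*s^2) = (s - 5)/(-3*k + s)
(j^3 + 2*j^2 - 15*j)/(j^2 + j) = (j^2 + 2*j - 15)/(j + 1)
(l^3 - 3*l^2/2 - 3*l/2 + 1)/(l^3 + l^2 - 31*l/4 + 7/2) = 2*(l + 1)/(2*l + 7)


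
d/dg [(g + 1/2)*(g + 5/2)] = 2*g + 3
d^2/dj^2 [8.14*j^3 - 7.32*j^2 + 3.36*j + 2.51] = 48.84*j - 14.64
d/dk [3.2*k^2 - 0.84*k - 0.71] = 6.4*k - 0.84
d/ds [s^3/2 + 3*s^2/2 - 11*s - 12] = 3*s^2/2 + 3*s - 11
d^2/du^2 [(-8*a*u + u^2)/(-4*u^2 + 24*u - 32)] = (4*a*u^3 - 96*a*u + 192*a - 3*u^3 + 12*u^2 - 32)/(u^6 - 18*u^5 + 132*u^4 - 504*u^3 + 1056*u^2 - 1152*u + 512)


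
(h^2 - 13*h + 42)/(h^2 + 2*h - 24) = (h^2 - 13*h + 42)/(h^2 + 2*h - 24)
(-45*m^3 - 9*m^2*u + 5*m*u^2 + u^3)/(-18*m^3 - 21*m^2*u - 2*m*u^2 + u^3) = (-15*m^2 + 2*m*u + u^2)/(-6*m^2 - 5*m*u + u^2)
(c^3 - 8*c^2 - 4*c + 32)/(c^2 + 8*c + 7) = (c^3 - 8*c^2 - 4*c + 32)/(c^2 + 8*c + 7)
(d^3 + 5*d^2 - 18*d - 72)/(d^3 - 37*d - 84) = (d^2 + 2*d - 24)/(d^2 - 3*d - 28)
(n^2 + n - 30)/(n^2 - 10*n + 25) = (n + 6)/(n - 5)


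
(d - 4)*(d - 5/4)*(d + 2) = d^3 - 13*d^2/4 - 11*d/2 + 10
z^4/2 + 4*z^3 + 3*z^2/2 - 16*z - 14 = (z/2 + 1/2)*(z - 2)*(z + 2)*(z + 7)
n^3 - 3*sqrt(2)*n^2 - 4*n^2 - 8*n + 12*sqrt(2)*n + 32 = (n - 4)*(n - 4*sqrt(2))*(n + sqrt(2))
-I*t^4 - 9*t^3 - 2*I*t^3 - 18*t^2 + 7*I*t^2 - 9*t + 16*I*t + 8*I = (t + 1)*(t - 8*I)*(t - I)*(-I*t - I)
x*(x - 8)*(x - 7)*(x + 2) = x^4 - 13*x^3 + 26*x^2 + 112*x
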